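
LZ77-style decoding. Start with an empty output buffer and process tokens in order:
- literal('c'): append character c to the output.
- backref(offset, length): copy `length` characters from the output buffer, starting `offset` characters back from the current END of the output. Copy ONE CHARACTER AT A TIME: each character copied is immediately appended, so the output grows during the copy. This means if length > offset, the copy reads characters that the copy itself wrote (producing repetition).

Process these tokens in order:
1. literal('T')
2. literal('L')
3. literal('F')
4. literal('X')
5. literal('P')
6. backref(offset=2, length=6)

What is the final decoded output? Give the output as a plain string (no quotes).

Token 1: literal('T'). Output: "T"
Token 2: literal('L'). Output: "TL"
Token 3: literal('F'). Output: "TLF"
Token 4: literal('X'). Output: "TLFX"
Token 5: literal('P'). Output: "TLFXP"
Token 6: backref(off=2, len=6) (overlapping!). Copied 'XPXPXP' from pos 3. Output: "TLFXPXPXPXP"

Answer: TLFXPXPXPXP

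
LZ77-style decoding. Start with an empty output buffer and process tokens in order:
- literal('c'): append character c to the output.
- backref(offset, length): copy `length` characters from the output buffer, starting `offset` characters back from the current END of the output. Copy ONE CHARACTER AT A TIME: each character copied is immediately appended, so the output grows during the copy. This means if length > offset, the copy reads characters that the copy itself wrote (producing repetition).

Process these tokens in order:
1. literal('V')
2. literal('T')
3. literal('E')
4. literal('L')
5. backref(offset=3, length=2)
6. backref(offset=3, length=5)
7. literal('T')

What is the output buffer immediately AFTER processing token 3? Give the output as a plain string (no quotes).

Answer: VTE

Derivation:
Token 1: literal('V'). Output: "V"
Token 2: literal('T'). Output: "VT"
Token 3: literal('E'). Output: "VTE"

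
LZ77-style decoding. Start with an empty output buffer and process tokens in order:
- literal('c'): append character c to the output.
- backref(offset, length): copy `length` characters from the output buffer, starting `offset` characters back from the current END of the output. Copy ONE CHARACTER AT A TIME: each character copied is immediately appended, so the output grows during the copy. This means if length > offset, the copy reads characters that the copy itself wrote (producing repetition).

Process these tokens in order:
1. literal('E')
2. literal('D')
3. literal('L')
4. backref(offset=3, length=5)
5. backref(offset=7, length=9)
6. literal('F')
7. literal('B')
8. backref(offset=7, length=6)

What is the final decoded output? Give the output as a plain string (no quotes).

Token 1: literal('E'). Output: "E"
Token 2: literal('D'). Output: "ED"
Token 3: literal('L'). Output: "EDL"
Token 4: backref(off=3, len=5) (overlapping!). Copied 'EDLED' from pos 0. Output: "EDLEDLED"
Token 5: backref(off=7, len=9) (overlapping!). Copied 'DLEDLEDDL' from pos 1. Output: "EDLEDLEDDLEDLEDDL"
Token 6: literal('F'). Output: "EDLEDLEDDLEDLEDDLF"
Token 7: literal('B'). Output: "EDLEDLEDDLEDLEDDLFB"
Token 8: backref(off=7, len=6). Copied 'LEDDLF' from pos 12. Output: "EDLEDLEDDLEDLEDDLFBLEDDLF"

Answer: EDLEDLEDDLEDLEDDLFBLEDDLF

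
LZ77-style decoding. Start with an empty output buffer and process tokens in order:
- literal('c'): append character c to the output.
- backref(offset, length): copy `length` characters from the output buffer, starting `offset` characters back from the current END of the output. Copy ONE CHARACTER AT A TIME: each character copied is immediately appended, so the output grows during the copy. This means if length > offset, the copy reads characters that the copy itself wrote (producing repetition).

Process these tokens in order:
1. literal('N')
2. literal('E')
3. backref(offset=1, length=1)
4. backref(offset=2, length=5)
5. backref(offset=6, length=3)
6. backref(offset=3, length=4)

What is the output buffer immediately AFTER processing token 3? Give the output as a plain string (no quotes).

Token 1: literal('N'). Output: "N"
Token 2: literal('E'). Output: "NE"
Token 3: backref(off=1, len=1). Copied 'E' from pos 1. Output: "NEE"

Answer: NEE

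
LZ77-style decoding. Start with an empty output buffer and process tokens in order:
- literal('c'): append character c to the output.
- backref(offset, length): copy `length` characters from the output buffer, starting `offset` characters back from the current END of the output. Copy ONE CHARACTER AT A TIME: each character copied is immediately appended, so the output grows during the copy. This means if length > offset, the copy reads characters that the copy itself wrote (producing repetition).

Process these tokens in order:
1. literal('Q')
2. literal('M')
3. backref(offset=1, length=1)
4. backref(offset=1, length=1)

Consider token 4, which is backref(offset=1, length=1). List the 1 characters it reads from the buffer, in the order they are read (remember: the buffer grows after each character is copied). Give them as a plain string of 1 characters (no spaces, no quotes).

Token 1: literal('Q'). Output: "Q"
Token 2: literal('M'). Output: "QM"
Token 3: backref(off=1, len=1). Copied 'M' from pos 1. Output: "QMM"
Token 4: backref(off=1, len=1). Buffer before: "QMM" (len 3)
  byte 1: read out[2]='M', append. Buffer now: "QMMM"

Answer: M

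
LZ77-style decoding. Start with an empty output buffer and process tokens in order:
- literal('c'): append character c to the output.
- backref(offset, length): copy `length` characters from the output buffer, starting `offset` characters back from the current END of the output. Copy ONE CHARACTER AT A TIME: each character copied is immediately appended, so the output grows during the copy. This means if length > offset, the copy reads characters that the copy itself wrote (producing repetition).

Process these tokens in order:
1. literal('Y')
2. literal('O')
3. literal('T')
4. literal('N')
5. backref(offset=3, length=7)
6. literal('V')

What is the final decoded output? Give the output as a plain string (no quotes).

Answer: YOTNOTNOTNOV

Derivation:
Token 1: literal('Y'). Output: "Y"
Token 2: literal('O'). Output: "YO"
Token 3: literal('T'). Output: "YOT"
Token 4: literal('N'). Output: "YOTN"
Token 5: backref(off=3, len=7) (overlapping!). Copied 'OTNOTNO' from pos 1. Output: "YOTNOTNOTNO"
Token 6: literal('V'). Output: "YOTNOTNOTNOV"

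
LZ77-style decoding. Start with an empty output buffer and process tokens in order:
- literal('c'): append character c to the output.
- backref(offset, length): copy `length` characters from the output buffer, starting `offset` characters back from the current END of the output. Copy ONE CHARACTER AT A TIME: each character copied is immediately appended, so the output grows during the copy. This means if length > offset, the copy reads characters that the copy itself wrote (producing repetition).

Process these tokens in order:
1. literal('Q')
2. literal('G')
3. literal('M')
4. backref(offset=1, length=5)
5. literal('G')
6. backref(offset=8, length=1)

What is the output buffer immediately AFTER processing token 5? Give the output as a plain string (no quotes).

Token 1: literal('Q'). Output: "Q"
Token 2: literal('G'). Output: "QG"
Token 3: literal('M'). Output: "QGM"
Token 4: backref(off=1, len=5) (overlapping!). Copied 'MMMMM' from pos 2. Output: "QGMMMMMM"
Token 5: literal('G'). Output: "QGMMMMMMG"

Answer: QGMMMMMMG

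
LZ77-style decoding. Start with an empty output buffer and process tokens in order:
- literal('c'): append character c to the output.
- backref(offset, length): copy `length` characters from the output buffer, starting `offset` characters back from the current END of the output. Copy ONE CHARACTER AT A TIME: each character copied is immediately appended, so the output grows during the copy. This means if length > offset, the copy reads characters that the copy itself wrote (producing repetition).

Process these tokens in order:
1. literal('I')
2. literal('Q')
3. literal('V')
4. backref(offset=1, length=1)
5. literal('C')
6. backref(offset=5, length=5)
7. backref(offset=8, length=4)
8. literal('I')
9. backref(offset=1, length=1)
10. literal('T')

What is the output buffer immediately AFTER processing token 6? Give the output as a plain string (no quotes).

Token 1: literal('I'). Output: "I"
Token 2: literal('Q'). Output: "IQ"
Token 3: literal('V'). Output: "IQV"
Token 4: backref(off=1, len=1). Copied 'V' from pos 2. Output: "IQVV"
Token 5: literal('C'). Output: "IQVVC"
Token 6: backref(off=5, len=5). Copied 'IQVVC' from pos 0. Output: "IQVVCIQVVC"

Answer: IQVVCIQVVC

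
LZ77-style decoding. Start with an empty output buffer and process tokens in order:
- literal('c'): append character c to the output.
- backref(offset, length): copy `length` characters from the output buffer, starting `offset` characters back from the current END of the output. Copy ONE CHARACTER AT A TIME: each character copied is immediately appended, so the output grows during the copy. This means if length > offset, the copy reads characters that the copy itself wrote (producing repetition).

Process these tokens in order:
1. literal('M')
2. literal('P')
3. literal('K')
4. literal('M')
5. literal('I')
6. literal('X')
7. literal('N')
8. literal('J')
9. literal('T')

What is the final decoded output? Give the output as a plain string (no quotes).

Token 1: literal('M'). Output: "M"
Token 2: literal('P'). Output: "MP"
Token 3: literal('K'). Output: "MPK"
Token 4: literal('M'). Output: "MPKM"
Token 5: literal('I'). Output: "MPKMI"
Token 6: literal('X'). Output: "MPKMIX"
Token 7: literal('N'). Output: "MPKMIXN"
Token 8: literal('J'). Output: "MPKMIXNJ"
Token 9: literal('T'). Output: "MPKMIXNJT"

Answer: MPKMIXNJT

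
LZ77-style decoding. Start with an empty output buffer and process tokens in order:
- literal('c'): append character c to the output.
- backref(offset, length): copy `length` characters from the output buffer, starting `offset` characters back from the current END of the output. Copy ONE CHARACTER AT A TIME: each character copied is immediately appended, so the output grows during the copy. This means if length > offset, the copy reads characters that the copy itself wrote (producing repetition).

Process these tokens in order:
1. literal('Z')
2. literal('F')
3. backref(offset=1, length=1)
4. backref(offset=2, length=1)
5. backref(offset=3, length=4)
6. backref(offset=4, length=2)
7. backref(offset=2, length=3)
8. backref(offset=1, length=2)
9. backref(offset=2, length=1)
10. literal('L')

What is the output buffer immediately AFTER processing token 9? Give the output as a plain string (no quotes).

Token 1: literal('Z'). Output: "Z"
Token 2: literal('F'). Output: "ZF"
Token 3: backref(off=1, len=1). Copied 'F' from pos 1. Output: "ZFF"
Token 4: backref(off=2, len=1). Copied 'F' from pos 1. Output: "ZFFF"
Token 5: backref(off=3, len=4) (overlapping!). Copied 'FFFF' from pos 1. Output: "ZFFFFFFF"
Token 6: backref(off=4, len=2). Copied 'FF' from pos 4. Output: "ZFFFFFFFFF"
Token 7: backref(off=2, len=3) (overlapping!). Copied 'FFF' from pos 8. Output: "ZFFFFFFFFFFFF"
Token 8: backref(off=1, len=2) (overlapping!). Copied 'FF' from pos 12. Output: "ZFFFFFFFFFFFFFF"
Token 9: backref(off=2, len=1). Copied 'F' from pos 13. Output: "ZFFFFFFFFFFFFFFF"

Answer: ZFFFFFFFFFFFFFFF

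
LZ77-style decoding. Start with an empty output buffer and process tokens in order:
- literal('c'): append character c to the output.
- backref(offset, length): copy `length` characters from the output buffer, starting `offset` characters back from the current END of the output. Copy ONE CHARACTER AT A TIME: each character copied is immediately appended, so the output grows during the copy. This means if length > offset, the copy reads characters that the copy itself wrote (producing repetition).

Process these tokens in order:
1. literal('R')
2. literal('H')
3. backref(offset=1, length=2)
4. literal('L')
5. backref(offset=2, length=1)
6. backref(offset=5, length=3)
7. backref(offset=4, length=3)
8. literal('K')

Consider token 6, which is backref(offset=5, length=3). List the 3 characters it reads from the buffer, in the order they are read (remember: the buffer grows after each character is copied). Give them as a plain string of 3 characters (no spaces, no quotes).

Token 1: literal('R'). Output: "R"
Token 2: literal('H'). Output: "RH"
Token 3: backref(off=1, len=2) (overlapping!). Copied 'HH' from pos 1. Output: "RHHH"
Token 4: literal('L'). Output: "RHHHL"
Token 5: backref(off=2, len=1). Copied 'H' from pos 3. Output: "RHHHLH"
Token 6: backref(off=5, len=3). Buffer before: "RHHHLH" (len 6)
  byte 1: read out[1]='H', append. Buffer now: "RHHHLHH"
  byte 2: read out[2]='H', append. Buffer now: "RHHHLHHH"
  byte 3: read out[3]='H', append. Buffer now: "RHHHLHHHH"

Answer: HHH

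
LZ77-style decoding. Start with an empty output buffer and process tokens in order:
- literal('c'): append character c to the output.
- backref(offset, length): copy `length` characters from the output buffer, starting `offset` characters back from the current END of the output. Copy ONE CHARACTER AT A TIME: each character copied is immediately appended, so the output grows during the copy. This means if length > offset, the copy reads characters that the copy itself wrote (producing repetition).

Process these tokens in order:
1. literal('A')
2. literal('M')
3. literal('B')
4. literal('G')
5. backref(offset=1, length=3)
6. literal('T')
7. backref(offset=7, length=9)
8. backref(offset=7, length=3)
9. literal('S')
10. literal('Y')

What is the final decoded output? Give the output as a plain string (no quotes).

Token 1: literal('A'). Output: "A"
Token 2: literal('M'). Output: "AM"
Token 3: literal('B'). Output: "AMB"
Token 4: literal('G'). Output: "AMBG"
Token 5: backref(off=1, len=3) (overlapping!). Copied 'GGG' from pos 3. Output: "AMBGGGG"
Token 6: literal('T'). Output: "AMBGGGGT"
Token 7: backref(off=7, len=9) (overlapping!). Copied 'MBGGGGTMB' from pos 1. Output: "AMBGGGGTMBGGGGTMB"
Token 8: backref(off=7, len=3). Copied 'GGG' from pos 10. Output: "AMBGGGGTMBGGGGTMBGGG"
Token 9: literal('S'). Output: "AMBGGGGTMBGGGGTMBGGGS"
Token 10: literal('Y'). Output: "AMBGGGGTMBGGGGTMBGGGSY"

Answer: AMBGGGGTMBGGGGTMBGGGSY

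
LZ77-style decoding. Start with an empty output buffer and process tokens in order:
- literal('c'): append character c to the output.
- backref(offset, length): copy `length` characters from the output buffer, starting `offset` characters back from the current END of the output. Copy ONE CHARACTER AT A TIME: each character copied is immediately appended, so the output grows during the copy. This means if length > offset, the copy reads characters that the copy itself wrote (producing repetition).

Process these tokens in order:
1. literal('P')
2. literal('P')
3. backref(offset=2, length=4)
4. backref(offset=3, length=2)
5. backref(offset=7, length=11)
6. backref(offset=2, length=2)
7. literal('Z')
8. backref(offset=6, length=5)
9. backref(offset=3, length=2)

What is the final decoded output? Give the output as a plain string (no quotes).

Token 1: literal('P'). Output: "P"
Token 2: literal('P'). Output: "PP"
Token 3: backref(off=2, len=4) (overlapping!). Copied 'PPPP' from pos 0. Output: "PPPPPP"
Token 4: backref(off=3, len=2). Copied 'PP' from pos 3. Output: "PPPPPPPP"
Token 5: backref(off=7, len=11) (overlapping!). Copied 'PPPPPPPPPPP' from pos 1. Output: "PPPPPPPPPPPPPPPPPPP"
Token 6: backref(off=2, len=2). Copied 'PP' from pos 17. Output: "PPPPPPPPPPPPPPPPPPPPP"
Token 7: literal('Z'). Output: "PPPPPPPPPPPPPPPPPPPPPZ"
Token 8: backref(off=6, len=5). Copied 'PPPPP' from pos 16. Output: "PPPPPPPPPPPPPPPPPPPPPZPPPPP"
Token 9: backref(off=3, len=2). Copied 'PP' from pos 24. Output: "PPPPPPPPPPPPPPPPPPPPPZPPPPPPP"

Answer: PPPPPPPPPPPPPPPPPPPPPZPPPPPPP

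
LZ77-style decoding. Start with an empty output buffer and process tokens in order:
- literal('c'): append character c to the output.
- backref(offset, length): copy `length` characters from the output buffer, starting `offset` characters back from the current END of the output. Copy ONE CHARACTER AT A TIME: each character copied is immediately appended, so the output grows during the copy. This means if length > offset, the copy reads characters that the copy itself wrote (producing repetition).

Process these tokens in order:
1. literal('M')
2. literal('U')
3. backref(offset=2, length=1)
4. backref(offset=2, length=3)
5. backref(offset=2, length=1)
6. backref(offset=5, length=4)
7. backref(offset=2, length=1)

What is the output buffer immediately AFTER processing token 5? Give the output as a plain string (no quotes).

Answer: MUMUMUM

Derivation:
Token 1: literal('M'). Output: "M"
Token 2: literal('U'). Output: "MU"
Token 3: backref(off=2, len=1). Copied 'M' from pos 0. Output: "MUM"
Token 4: backref(off=2, len=3) (overlapping!). Copied 'UMU' from pos 1. Output: "MUMUMU"
Token 5: backref(off=2, len=1). Copied 'M' from pos 4. Output: "MUMUMUM"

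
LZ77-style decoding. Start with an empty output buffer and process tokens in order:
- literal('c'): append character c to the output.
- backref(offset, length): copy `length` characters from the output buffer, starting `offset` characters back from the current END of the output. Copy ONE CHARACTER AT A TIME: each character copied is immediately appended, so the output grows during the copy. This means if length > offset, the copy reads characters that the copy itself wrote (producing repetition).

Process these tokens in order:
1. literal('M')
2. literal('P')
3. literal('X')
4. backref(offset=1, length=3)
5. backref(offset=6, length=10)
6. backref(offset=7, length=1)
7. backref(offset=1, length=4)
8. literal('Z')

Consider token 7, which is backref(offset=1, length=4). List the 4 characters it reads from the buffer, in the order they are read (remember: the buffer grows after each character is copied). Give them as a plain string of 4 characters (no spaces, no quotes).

Token 1: literal('M'). Output: "M"
Token 2: literal('P'). Output: "MP"
Token 3: literal('X'). Output: "MPX"
Token 4: backref(off=1, len=3) (overlapping!). Copied 'XXX' from pos 2. Output: "MPXXXX"
Token 5: backref(off=6, len=10) (overlapping!). Copied 'MPXXXXMPXX' from pos 0. Output: "MPXXXXMPXXXXMPXX"
Token 6: backref(off=7, len=1). Copied 'X' from pos 9. Output: "MPXXXXMPXXXXMPXXX"
Token 7: backref(off=1, len=4). Buffer before: "MPXXXXMPXXXXMPXXX" (len 17)
  byte 1: read out[16]='X', append. Buffer now: "MPXXXXMPXXXXMPXXXX"
  byte 2: read out[17]='X', append. Buffer now: "MPXXXXMPXXXXMPXXXXX"
  byte 3: read out[18]='X', append. Buffer now: "MPXXXXMPXXXXMPXXXXXX"
  byte 4: read out[19]='X', append. Buffer now: "MPXXXXMPXXXXMPXXXXXXX"

Answer: XXXX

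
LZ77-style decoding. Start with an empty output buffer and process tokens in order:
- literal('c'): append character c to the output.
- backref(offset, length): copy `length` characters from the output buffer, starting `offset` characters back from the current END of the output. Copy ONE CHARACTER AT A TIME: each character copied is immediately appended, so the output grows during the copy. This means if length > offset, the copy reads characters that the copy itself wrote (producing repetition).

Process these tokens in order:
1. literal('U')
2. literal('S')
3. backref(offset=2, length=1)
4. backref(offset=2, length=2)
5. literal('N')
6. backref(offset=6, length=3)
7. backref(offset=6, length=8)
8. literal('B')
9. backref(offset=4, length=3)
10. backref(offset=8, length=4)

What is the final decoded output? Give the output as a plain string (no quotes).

Token 1: literal('U'). Output: "U"
Token 2: literal('S'). Output: "US"
Token 3: backref(off=2, len=1). Copied 'U' from pos 0. Output: "USU"
Token 4: backref(off=2, len=2). Copied 'SU' from pos 1. Output: "USUSU"
Token 5: literal('N'). Output: "USUSUN"
Token 6: backref(off=6, len=3). Copied 'USU' from pos 0. Output: "USUSUNUSU"
Token 7: backref(off=6, len=8) (overlapping!). Copied 'SUNUSUSU' from pos 3. Output: "USUSUNUSUSUNUSUSU"
Token 8: literal('B'). Output: "USUSUNUSUSUNUSUSUB"
Token 9: backref(off=4, len=3). Copied 'USU' from pos 14. Output: "USUSUNUSUSUNUSUSUBUSU"
Token 10: backref(off=8, len=4). Copied 'SUSU' from pos 13. Output: "USUSUNUSUSUNUSUSUBUSUSUSU"

Answer: USUSUNUSUSUNUSUSUBUSUSUSU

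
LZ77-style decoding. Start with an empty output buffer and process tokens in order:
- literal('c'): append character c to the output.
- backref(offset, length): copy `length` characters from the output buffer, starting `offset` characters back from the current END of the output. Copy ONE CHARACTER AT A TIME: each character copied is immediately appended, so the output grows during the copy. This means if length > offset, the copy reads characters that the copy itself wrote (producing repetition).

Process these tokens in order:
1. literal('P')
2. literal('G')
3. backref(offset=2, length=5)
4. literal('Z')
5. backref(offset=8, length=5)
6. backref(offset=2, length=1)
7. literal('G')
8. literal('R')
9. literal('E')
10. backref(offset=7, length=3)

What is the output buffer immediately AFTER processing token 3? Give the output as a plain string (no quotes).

Answer: PGPGPGP

Derivation:
Token 1: literal('P'). Output: "P"
Token 2: literal('G'). Output: "PG"
Token 3: backref(off=2, len=5) (overlapping!). Copied 'PGPGP' from pos 0. Output: "PGPGPGP"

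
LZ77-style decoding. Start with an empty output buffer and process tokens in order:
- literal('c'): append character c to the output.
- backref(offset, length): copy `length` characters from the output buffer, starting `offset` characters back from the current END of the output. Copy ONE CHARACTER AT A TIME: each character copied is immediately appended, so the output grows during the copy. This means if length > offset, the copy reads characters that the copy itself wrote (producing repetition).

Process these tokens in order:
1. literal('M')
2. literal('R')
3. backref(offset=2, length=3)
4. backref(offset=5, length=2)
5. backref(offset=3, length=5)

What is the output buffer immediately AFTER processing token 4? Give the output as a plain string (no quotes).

Token 1: literal('M'). Output: "M"
Token 2: literal('R'). Output: "MR"
Token 3: backref(off=2, len=3) (overlapping!). Copied 'MRM' from pos 0. Output: "MRMRM"
Token 4: backref(off=5, len=2). Copied 'MR' from pos 0. Output: "MRMRMMR"

Answer: MRMRMMR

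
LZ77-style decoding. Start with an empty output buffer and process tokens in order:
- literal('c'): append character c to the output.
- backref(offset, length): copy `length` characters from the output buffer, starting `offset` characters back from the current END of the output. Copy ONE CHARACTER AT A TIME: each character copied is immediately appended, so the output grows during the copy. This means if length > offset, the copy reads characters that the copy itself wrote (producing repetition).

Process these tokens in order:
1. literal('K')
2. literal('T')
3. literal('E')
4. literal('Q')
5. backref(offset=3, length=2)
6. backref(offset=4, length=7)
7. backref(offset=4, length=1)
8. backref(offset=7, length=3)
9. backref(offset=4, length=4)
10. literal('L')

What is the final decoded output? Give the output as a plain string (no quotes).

Token 1: literal('K'). Output: "K"
Token 2: literal('T'). Output: "KT"
Token 3: literal('E'). Output: "KTE"
Token 4: literal('Q'). Output: "KTEQ"
Token 5: backref(off=3, len=2). Copied 'TE' from pos 1. Output: "KTEQTE"
Token 6: backref(off=4, len=7) (overlapping!). Copied 'EQTEEQT' from pos 2. Output: "KTEQTEEQTEEQT"
Token 7: backref(off=4, len=1). Copied 'E' from pos 9. Output: "KTEQTEEQTEEQTE"
Token 8: backref(off=7, len=3). Copied 'QTE' from pos 7. Output: "KTEQTEEQTEEQTEQTE"
Token 9: backref(off=4, len=4). Copied 'EQTE' from pos 13. Output: "KTEQTEEQTEEQTEQTEEQTE"
Token 10: literal('L'). Output: "KTEQTEEQTEEQTEQTEEQTEL"

Answer: KTEQTEEQTEEQTEQTEEQTEL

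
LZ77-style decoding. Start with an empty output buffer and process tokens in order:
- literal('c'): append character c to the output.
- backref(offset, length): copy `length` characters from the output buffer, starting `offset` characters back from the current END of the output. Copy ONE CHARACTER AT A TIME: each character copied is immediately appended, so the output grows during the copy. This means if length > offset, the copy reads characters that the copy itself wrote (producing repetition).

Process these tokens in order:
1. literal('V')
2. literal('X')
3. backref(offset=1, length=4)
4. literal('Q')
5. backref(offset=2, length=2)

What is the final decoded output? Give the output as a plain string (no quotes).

Answer: VXXXXXQXQ

Derivation:
Token 1: literal('V'). Output: "V"
Token 2: literal('X'). Output: "VX"
Token 3: backref(off=1, len=4) (overlapping!). Copied 'XXXX' from pos 1. Output: "VXXXXX"
Token 4: literal('Q'). Output: "VXXXXXQ"
Token 5: backref(off=2, len=2). Copied 'XQ' from pos 5. Output: "VXXXXXQXQ"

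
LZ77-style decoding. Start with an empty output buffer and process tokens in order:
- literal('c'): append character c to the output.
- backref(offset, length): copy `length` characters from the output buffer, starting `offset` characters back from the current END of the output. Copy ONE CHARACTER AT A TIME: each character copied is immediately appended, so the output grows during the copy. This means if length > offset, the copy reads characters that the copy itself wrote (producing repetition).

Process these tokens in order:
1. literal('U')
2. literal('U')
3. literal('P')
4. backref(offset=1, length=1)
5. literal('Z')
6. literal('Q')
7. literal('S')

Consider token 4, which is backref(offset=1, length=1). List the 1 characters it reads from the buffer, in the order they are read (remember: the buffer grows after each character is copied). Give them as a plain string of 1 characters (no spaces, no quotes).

Token 1: literal('U'). Output: "U"
Token 2: literal('U'). Output: "UU"
Token 3: literal('P'). Output: "UUP"
Token 4: backref(off=1, len=1). Buffer before: "UUP" (len 3)
  byte 1: read out[2]='P', append. Buffer now: "UUPP"

Answer: P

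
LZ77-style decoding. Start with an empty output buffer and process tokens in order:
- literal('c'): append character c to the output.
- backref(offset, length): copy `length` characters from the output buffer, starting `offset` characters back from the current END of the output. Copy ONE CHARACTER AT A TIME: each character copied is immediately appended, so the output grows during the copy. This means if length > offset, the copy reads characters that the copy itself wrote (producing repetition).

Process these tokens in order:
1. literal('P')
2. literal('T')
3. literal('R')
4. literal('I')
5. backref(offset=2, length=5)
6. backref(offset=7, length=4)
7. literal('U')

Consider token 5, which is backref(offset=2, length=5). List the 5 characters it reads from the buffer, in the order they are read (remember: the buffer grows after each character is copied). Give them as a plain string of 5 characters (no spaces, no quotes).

Answer: RIRIR

Derivation:
Token 1: literal('P'). Output: "P"
Token 2: literal('T'). Output: "PT"
Token 3: literal('R'). Output: "PTR"
Token 4: literal('I'). Output: "PTRI"
Token 5: backref(off=2, len=5). Buffer before: "PTRI" (len 4)
  byte 1: read out[2]='R', append. Buffer now: "PTRIR"
  byte 2: read out[3]='I', append. Buffer now: "PTRIRI"
  byte 3: read out[4]='R', append. Buffer now: "PTRIRIR"
  byte 4: read out[5]='I', append. Buffer now: "PTRIRIRI"
  byte 5: read out[6]='R', append. Buffer now: "PTRIRIRIR"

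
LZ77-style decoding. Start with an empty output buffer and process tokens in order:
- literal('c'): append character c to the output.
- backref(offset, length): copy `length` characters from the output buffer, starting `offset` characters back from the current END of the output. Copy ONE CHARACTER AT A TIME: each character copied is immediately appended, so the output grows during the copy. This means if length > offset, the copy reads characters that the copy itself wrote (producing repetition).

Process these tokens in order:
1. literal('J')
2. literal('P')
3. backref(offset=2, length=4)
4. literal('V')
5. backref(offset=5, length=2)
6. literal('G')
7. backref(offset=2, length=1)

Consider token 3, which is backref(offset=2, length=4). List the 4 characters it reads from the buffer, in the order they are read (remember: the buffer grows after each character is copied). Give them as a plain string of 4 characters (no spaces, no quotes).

Answer: JPJP

Derivation:
Token 1: literal('J'). Output: "J"
Token 2: literal('P'). Output: "JP"
Token 3: backref(off=2, len=4). Buffer before: "JP" (len 2)
  byte 1: read out[0]='J', append. Buffer now: "JPJ"
  byte 2: read out[1]='P', append. Buffer now: "JPJP"
  byte 3: read out[2]='J', append. Buffer now: "JPJPJ"
  byte 4: read out[3]='P', append. Buffer now: "JPJPJP"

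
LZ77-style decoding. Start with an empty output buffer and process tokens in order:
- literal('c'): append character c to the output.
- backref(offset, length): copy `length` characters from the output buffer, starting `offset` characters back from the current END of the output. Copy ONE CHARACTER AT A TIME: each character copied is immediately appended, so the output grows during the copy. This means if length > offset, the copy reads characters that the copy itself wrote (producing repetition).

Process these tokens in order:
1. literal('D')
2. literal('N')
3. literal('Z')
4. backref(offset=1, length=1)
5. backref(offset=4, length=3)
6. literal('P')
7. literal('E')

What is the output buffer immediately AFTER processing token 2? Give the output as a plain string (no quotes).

Answer: DN

Derivation:
Token 1: literal('D'). Output: "D"
Token 2: literal('N'). Output: "DN"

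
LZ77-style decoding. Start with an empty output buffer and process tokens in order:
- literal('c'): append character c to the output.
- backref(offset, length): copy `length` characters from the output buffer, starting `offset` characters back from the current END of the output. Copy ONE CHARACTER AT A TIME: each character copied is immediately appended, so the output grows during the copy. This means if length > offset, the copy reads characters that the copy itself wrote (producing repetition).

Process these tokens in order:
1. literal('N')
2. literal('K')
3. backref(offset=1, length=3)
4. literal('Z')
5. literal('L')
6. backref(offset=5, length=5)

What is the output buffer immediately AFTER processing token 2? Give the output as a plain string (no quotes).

Token 1: literal('N'). Output: "N"
Token 2: literal('K'). Output: "NK"

Answer: NK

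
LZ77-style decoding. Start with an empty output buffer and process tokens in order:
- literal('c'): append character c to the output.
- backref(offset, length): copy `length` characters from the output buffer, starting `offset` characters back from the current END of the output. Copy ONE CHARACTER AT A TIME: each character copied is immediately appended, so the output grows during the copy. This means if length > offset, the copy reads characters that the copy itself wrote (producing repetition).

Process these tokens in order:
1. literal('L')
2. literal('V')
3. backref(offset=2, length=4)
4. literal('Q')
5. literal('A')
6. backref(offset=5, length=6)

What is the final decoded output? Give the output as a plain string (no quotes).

Answer: LVLVLVQAVLVQAV

Derivation:
Token 1: literal('L'). Output: "L"
Token 2: literal('V'). Output: "LV"
Token 3: backref(off=2, len=4) (overlapping!). Copied 'LVLV' from pos 0. Output: "LVLVLV"
Token 4: literal('Q'). Output: "LVLVLVQ"
Token 5: literal('A'). Output: "LVLVLVQA"
Token 6: backref(off=5, len=6) (overlapping!). Copied 'VLVQAV' from pos 3. Output: "LVLVLVQAVLVQAV"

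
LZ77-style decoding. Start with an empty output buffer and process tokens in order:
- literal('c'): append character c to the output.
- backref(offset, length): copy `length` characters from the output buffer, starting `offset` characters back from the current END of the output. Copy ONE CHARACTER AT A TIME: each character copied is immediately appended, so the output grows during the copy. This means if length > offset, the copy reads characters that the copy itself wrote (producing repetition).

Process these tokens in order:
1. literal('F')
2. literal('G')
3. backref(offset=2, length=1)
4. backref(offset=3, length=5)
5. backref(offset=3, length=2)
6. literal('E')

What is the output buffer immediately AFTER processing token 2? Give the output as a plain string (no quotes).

Token 1: literal('F'). Output: "F"
Token 2: literal('G'). Output: "FG"

Answer: FG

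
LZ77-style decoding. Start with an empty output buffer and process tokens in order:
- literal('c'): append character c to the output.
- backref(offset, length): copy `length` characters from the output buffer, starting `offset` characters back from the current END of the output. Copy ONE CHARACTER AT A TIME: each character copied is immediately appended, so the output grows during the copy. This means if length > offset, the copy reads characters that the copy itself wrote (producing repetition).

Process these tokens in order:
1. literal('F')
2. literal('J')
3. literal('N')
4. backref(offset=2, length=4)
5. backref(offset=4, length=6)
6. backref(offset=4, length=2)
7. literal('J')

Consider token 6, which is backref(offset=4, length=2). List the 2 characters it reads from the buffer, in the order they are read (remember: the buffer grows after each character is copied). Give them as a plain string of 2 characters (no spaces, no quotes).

Answer: JN

Derivation:
Token 1: literal('F'). Output: "F"
Token 2: literal('J'). Output: "FJ"
Token 3: literal('N'). Output: "FJN"
Token 4: backref(off=2, len=4) (overlapping!). Copied 'JNJN' from pos 1. Output: "FJNJNJN"
Token 5: backref(off=4, len=6) (overlapping!). Copied 'JNJNJN' from pos 3. Output: "FJNJNJNJNJNJN"
Token 6: backref(off=4, len=2). Buffer before: "FJNJNJNJNJNJN" (len 13)
  byte 1: read out[9]='J', append. Buffer now: "FJNJNJNJNJNJNJ"
  byte 2: read out[10]='N', append. Buffer now: "FJNJNJNJNJNJNJN"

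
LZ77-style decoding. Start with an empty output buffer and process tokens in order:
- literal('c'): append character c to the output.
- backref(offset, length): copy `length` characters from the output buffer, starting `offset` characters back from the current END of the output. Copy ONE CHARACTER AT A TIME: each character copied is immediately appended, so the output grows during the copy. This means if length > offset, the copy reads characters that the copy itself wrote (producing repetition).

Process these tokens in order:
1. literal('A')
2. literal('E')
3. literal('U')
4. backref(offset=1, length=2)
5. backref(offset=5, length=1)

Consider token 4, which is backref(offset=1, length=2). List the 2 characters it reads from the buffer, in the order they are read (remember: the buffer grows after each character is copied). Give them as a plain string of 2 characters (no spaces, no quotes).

Token 1: literal('A'). Output: "A"
Token 2: literal('E'). Output: "AE"
Token 3: literal('U'). Output: "AEU"
Token 4: backref(off=1, len=2). Buffer before: "AEU" (len 3)
  byte 1: read out[2]='U', append. Buffer now: "AEUU"
  byte 2: read out[3]='U', append. Buffer now: "AEUUU"

Answer: UU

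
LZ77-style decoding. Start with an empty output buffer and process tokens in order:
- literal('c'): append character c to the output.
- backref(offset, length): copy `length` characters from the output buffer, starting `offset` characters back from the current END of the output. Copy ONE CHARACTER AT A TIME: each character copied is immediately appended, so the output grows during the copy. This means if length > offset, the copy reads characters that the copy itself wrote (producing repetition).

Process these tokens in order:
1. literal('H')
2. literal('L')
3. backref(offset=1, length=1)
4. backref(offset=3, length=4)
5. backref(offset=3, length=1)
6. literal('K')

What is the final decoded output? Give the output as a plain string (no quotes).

Token 1: literal('H'). Output: "H"
Token 2: literal('L'). Output: "HL"
Token 3: backref(off=1, len=1). Copied 'L' from pos 1. Output: "HLL"
Token 4: backref(off=3, len=4) (overlapping!). Copied 'HLLH' from pos 0. Output: "HLLHLLH"
Token 5: backref(off=3, len=1). Copied 'L' from pos 4. Output: "HLLHLLHL"
Token 6: literal('K'). Output: "HLLHLLHLK"

Answer: HLLHLLHLK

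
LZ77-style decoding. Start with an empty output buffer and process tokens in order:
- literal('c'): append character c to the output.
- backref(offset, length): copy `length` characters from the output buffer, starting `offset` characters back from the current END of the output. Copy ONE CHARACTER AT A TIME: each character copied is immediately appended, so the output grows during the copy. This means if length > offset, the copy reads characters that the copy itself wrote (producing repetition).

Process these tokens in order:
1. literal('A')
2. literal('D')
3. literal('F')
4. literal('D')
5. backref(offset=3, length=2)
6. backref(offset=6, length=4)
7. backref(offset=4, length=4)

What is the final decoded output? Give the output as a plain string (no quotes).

Token 1: literal('A'). Output: "A"
Token 2: literal('D'). Output: "AD"
Token 3: literal('F'). Output: "ADF"
Token 4: literal('D'). Output: "ADFD"
Token 5: backref(off=3, len=2). Copied 'DF' from pos 1. Output: "ADFDDF"
Token 6: backref(off=6, len=4). Copied 'ADFD' from pos 0. Output: "ADFDDFADFD"
Token 7: backref(off=4, len=4). Copied 'ADFD' from pos 6. Output: "ADFDDFADFDADFD"

Answer: ADFDDFADFDADFD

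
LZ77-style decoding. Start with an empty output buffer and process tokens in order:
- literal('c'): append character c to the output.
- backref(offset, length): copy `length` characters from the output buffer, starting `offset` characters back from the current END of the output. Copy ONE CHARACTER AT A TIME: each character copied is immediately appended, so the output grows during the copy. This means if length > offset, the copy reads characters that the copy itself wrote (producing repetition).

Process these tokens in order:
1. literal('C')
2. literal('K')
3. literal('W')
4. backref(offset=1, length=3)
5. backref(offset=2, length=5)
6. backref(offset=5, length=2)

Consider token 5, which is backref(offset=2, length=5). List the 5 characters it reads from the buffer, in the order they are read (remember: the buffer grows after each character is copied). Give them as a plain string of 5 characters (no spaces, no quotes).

Answer: WWWWW

Derivation:
Token 1: literal('C'). Output: "C"
Token 2: literal('K'). Output: "CK"
Token 3: literal('W'). Output: "CKW"
Token 4: backref(off=1, len=3) (overlapping!). Copied 'WWW' from pos 2. Output: "CKWWWW"
Token 5: backref(off=2, len=5). Buffer before: "CKWWWW" (len 6)
  byte 1: read out[4]='W', append. Buffer now: "CKWWWWW"
  byte 2: read out[5]='W', append. Buffer now: "CKWWWWWW"
  byte 3: read out[6]='W', append. Buffer now: "CKWWWWWWW"
  byte 4: read out[7]='W', append. Buffer now: "CKWWWWWWWW"
  byte 5: read out[8]='W', append. Buffer now: "CKWWWWWWWWW"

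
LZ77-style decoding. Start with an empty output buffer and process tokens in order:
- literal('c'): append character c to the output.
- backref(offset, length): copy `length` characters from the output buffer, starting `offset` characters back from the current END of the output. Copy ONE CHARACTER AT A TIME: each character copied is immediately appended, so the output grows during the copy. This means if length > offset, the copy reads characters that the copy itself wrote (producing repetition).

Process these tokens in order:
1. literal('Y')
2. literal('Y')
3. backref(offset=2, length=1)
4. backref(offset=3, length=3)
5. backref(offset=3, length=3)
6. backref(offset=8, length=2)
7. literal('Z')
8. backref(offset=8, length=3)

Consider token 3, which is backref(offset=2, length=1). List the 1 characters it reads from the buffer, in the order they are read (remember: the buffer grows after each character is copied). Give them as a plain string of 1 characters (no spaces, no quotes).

Token 1: literal('Y'). Output: "Y"
Token 2: literal('Y'). Output: "YY"
Token 3: backref(off=2, len=1). Buffer before: "YY" (len 2)
  byte 1: read out[0]='Y', append. Buffer now: "YYY"

Answer: Y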